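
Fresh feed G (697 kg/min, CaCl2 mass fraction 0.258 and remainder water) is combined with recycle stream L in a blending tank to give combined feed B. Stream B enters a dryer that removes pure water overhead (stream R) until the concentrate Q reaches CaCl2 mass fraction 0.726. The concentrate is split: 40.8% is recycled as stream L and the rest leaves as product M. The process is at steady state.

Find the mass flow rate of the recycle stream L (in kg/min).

170.7 kg/min

Overall CaCl2 balance (none leaves overhead): CaCl2 in fresh feed = CaCl2 in product, i.e. 697×0.258 = (1−0.408)·Q·0.726.
Q = 179.83/(0.726×0.592) = 418.4 kg/min.
Recycle L = 0.408×418.4 = 170.71 kg/min.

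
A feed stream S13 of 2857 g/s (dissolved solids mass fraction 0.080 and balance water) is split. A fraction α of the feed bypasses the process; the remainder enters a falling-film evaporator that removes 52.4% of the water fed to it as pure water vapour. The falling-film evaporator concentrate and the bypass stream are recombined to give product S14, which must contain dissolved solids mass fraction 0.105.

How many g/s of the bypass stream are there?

All 2857×0.080 = 228.56 g/s of dissolved solids reaches S14, so S14 = 228.56/0.105 = 2176.8 g/s and vapour = 680.24 g/s.
The evaporator receives (1−α)·2857 of feed at 0.920 water and removes 0.524 of that water:
0.524×0.920×(1−α)×2857 = 680.24
(1−α) = 680.24/1377.3 = 0.4939;  α = 0.5061.
Bypass flow = 0.5061×2857 = 1446 g/s.

1446 g/s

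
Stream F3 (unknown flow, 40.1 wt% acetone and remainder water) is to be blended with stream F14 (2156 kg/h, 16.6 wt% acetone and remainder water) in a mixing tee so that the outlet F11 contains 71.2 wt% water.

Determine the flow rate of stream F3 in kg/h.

2328 kg/h

Let F3 be the unknown flow. Total out = 2156 + F3.
water balance: 1798.1 + 0.599·F3 = 0.712·(2156 + F3)
(0.599 − 0.712)·F3 = 0.712×2156 − 1798.1 = -263.03
F3 = -263.03 / -0.113 = 2327.7 kg/h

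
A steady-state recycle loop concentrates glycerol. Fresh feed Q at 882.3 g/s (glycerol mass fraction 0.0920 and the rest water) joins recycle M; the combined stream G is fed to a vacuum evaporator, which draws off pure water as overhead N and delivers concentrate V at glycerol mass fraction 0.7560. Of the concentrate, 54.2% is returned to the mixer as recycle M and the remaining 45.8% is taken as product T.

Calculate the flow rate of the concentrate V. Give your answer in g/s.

234.4 g/s

Overall glycerol balance (none leaves overhead): glycerol in fresh feed = glycerol in product, i.e. 882.3×0.092 = (1−0.542)·V·0.756.
V = 81.172/(0.756×0.458) = 234.43 g/s.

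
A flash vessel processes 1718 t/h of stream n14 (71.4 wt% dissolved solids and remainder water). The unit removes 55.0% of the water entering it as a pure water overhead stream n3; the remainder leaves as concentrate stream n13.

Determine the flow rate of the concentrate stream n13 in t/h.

1448 t/h

water entering = 1718×0.286 = 491.35 t/h; overhead removed = 0.550×491.35 = 270.24 t/h.
Concentrate = 1718 − 270.24 = 1447.8 t/h.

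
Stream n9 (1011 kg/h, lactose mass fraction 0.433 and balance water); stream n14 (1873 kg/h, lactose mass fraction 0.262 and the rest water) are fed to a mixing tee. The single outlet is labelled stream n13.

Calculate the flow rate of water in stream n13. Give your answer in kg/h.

water out = water in = 1011×0.567 + 1873×0.738 = 1955.5 kg/h.

1956 kg/h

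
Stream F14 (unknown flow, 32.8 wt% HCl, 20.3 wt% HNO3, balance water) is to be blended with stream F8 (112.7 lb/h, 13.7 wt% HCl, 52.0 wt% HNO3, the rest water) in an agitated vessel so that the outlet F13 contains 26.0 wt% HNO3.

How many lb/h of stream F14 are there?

Let F14 be the unknown flow. Total out = 112.7 + F14.
HNO3 balance: 58.604 + 0.203·F14 = 0.260·(112.7 + F14)
(0.203 − 0.260)·F14 = 0.260×112.7 − 58.604 = -29.302
F14 = -29.302 / -0.057 = 514.07 lb/h

514.1 lb/h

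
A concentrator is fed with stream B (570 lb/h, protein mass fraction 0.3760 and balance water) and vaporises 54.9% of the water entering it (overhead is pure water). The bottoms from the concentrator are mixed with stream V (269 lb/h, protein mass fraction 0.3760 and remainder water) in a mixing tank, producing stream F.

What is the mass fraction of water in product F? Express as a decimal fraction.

Vapour removed = 0.549×0.624×570 = 195.27 lb/h; concentrate = 374.73 lb/h.
water reaching the mixer = 160.41 (from concentrate) + 269×0.624 = 328.27 lb/h.
Product flow = 374.73 + 269 = 643.73 lb/h; water fraction = 0.5099.

0.5099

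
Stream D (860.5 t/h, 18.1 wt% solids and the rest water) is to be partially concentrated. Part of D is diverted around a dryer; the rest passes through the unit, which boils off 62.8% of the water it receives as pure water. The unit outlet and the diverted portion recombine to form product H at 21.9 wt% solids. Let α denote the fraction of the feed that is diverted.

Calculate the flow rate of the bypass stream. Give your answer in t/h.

570.2 t/h

All 860.5×0.181 = 155.75 t/h of solids reaches H, so H = 155.75/0.219 = 711.19 t/h and vapour = 149.31 t/h.
The evaporator receives (1−α)·860.5 of feed at 0.819 water and removes 0.628 of that water:
0.628×0.819×(1−α)×860.5 = 149.31
(1−α) = 149.31/442.58 = 0.3374;  α = 0.6626.
Bypass flow = 0.6626×860.5 = 570.2 t/h.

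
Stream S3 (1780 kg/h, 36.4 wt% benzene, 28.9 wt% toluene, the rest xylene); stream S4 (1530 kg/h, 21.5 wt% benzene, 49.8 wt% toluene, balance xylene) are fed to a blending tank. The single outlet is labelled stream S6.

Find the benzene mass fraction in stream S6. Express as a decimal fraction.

Total flow out = 1780 + 1530 = 3310 kg/h.
benzene in = 1780×0.364 + 1530×0.215 = 976.87 kg/h.
benzene mass fraction in S6 = 976.87/3310 = 0.295.

0.295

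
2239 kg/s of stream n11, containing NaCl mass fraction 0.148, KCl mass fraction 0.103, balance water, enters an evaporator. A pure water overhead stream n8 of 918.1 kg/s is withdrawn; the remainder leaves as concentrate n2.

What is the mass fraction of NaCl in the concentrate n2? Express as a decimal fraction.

NaCl is not removed: 2239×0.148 = 331.37 kg/s of NaCl enters n2.
Concentrate = 2239 − 918.1 = 1320.9 kg/s.
Mass fraction = 331.37/1320.9 = 0.251.

0.251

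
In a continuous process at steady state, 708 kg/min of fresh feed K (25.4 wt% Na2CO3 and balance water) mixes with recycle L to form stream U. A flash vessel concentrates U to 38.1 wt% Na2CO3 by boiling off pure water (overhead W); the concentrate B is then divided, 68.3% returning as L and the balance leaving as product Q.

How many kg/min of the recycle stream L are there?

Overall Na2CO3 balance (none leaves overhead): Na2CO3 in fresh feed = Na2CO3 in product, i.e. 708×0.254 = (1−0.683)·B·0.381.
B = 179.83/(0.381×0.317) = 1489 kg/min.
Recycle L = 0.683×1489 = 1017 kg/min.

1017 kg/min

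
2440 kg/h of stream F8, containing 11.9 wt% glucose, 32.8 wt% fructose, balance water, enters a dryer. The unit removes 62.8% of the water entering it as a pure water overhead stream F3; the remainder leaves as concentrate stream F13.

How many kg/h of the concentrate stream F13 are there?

1593 kg/h

water entering = 2440×0.553 = 1349.3 kg/h; overhead removed = 0.628×1349.3 = 847.37 kg/h.
Concentrate = 2440 − 847.37 = 1592.6 kg/h.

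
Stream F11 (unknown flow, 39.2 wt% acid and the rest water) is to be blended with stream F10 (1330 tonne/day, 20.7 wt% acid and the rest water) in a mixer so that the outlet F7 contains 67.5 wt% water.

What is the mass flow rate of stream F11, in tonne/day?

Let F11 be the unknown flow. Total out = 1330 + F11.
water balance: 1054.7 + 0.608·F11 = 0.675·(1330 + F11)
(0.608 − 0.675)·F11 = 0.675×1330 − 1054.7 = -156.94
F11 = -156.94 / -0.067 = 2342.4 tonne/day

2342 tonne/day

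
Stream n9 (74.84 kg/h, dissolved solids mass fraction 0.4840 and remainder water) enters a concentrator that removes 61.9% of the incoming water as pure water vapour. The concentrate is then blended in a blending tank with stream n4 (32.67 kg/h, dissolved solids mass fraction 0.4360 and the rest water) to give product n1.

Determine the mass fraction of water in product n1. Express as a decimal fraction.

Vapour removed = 0.619×0.516×74.84 = 23.904 kg/h; concentrate = 50.936 kg/h.
water reaching the mixer = 14.713 (from concentrate) + 32.67×0.564 = 33.139 kg/h.
Product flow = 50.936 + 32.67 = 83.606 kg/h; water fraction = 0.3964.

0.3964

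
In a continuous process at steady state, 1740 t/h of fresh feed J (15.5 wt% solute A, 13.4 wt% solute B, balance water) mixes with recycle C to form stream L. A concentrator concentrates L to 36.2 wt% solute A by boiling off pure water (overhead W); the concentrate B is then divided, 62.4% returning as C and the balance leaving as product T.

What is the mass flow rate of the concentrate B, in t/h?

1981 t/h

Overall solute A balance (none leaves overhead): solute A in fresh feed = solute A in product, i.e. 1740×0.155 = (1−0.624)·B·0.362.
B = 269.7/(0.362×0.376) = 1981.5 t/h.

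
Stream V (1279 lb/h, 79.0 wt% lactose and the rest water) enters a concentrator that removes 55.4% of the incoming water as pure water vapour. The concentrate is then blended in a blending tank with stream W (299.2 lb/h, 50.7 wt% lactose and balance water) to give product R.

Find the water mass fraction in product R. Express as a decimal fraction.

0.187

Vapour removed = 0.554×0.210×1279 = 148.8 lb/h; concentrate = 1130.2 lb/h.
water reaching the mixer = 119.79 (from concentrate) + 299.2×0.493 = 267.3 lb/h.
Product flow = 1130.2 + 299.2 = 1429.4 lb/h; water fraction = 0.187.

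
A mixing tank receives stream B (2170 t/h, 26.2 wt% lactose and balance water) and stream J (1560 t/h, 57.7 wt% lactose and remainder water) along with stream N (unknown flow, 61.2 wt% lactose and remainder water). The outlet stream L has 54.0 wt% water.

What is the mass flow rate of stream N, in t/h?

Let N be the unknown flow. Total out = 3730 + N.
water balance: 2261.3 + 0.388·N = 0.540·(3730 + N)
(0.388 − 0.540)·N = 0.540×3730 − 2261.3 = -247.14
N = -247.14 / -0.152 = 1625.9 t/h

1626 t/h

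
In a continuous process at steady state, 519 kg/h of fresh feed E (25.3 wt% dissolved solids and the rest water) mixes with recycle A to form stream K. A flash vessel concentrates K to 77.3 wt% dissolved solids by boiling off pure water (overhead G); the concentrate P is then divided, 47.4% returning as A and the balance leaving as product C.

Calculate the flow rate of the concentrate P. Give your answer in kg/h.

Overall dissolved solids balance (none leaves overhead): dissolved solids in fresh feed = dissolved solids in product, i.e. 519×0.253 = (1−0.474)·P·0.773.
P = 131.31/(0.773×0.526) = 322.94 kg/h.

322.9 kg/h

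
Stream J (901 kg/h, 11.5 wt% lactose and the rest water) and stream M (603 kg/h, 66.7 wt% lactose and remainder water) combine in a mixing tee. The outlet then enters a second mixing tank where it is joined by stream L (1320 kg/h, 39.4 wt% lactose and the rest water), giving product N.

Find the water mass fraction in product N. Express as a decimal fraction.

0.637

Overall, product flow = 2824 kg/h.
water in = 901×0.885 + 603×0.333 + 1320×0.606 = 1798.1 kg/h.
water fraction in N = 0.637.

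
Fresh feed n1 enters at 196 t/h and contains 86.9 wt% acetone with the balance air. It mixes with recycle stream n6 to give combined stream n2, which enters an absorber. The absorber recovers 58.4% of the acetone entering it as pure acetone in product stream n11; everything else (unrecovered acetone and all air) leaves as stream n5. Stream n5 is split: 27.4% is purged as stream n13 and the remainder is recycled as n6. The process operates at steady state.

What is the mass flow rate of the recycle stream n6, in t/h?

141.7 t/h

air enters only via n1 and leaves only via the purge: 196×0.131 = 0.274×(air in n5), and the absorber passes all air, so air in n2 = air in n5 = 93.708 t/h.
acetone in n2: m_A = 196×0.869 + (1−0.274)·(1−0.584)·m_A, so m_A = 170.32/0.6980 = 244.02 t/h.
n5 = (1−0.584)×244.02 + 93.708 = 195.22 t/h.
Recycle n6 = (1−0.274)×195.22 = 141.73 t/h.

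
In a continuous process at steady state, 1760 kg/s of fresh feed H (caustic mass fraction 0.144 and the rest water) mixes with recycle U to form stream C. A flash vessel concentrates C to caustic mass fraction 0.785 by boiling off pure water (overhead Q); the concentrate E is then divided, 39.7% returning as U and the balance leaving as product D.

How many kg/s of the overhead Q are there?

1437 kg/s

Overall caustic balance (none leaves overhead): caustic in fresh feed = caustic in product, i.e. 1760×0.144 = (1−0.397)·E·0.785.
E = 253.44/(0.785×0.603) = 535.41 kg/s.
Recycle U = 0.397×535.41 = 212.56 kg/s.
Combined feed C = 1760 + 212.56 = 1972.6 kg/s.
Overhead Q = C − E = 1972.6 − 535.41 = 1437.1 kg/s.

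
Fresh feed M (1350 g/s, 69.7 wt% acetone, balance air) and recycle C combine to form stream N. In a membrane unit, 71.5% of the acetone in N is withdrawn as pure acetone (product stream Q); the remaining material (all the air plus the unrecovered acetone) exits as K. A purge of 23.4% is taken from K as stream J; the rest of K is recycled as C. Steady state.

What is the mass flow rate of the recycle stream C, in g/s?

air enters only via M and leaves only via the purge: 1350×0.303 = 0.234×(air in K), and the membrane unit passes all air, so air in N = air in K = 1748.1 g/s.
acetone in N: m_A = 1350×0.697 + (1−0.234)·(1−0.715)·m_A, so m_A = 940.95/0.7817 = 1203.7 g/s.
K = (1−0.715)×1203.7 + 1748.1 = 2091.1 g/s.
Recycle C = (1−0.234)×2091.1 = 1601.8 g/s.

1602 g/s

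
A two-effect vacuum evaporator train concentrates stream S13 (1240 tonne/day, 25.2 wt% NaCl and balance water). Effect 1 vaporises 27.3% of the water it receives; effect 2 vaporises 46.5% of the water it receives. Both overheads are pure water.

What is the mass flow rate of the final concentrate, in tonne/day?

water in feed = 1240×0.748 = 927.52 tonne/day.
After stage 1: water left = (1−0.273)×927.52 = 674.31; stream total = 986.79 tonne/day.
After stage 2: water left = (1−0.465)×674.31 = 360.75; final concentrate = 673.23 tonne/day.

673.2 tonne/day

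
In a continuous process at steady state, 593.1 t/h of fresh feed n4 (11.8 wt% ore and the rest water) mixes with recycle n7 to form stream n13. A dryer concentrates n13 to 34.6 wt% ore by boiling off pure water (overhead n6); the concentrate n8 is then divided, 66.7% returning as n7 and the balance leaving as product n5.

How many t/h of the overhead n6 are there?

Overall ore balance (none leaves overhead): ore in fresh feed = ore in product, i.e. 593.1×0.118 = (1−0.667)·n8·0.346.
n8 = 69.986/(0.346×0.333) = 607.42 t/h.
Recycle n7 = 0.667×607.42 = 405.15 t/h.
Combined feed n13 = 593.1 + 405.15 = 998.25 t/h.
Overhead n6 = n13 − n8 = 998.25 − 607.42 = 390.83 t/h.

390.8 t/h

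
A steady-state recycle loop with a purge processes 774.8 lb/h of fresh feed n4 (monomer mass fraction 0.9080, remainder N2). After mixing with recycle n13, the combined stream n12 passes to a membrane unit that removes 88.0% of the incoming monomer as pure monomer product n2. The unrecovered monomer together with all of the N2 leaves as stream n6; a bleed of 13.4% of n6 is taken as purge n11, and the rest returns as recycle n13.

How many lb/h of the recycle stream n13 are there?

542.3 lb/h

N2 enters only via n4 and leaves only via the purge: 774.8×0.092 = 0.134×(N2 in n6), and the membrane unit passes all N2, so N2 in n12 = N2 in n6 = 531.95 lb/h.
monomer in n12: m_A = 774.8×0.908 + (1−0.134)·(1−0.880)·m_A, so m_A = 703.52/0.8961 = 785.11 lb/h.
n6 = (1−0.880)×785.11 + 531.95 = 626.17 lb/h.
Recycle n13 = (1−0.134)×626.17 = 542.26 lb/h.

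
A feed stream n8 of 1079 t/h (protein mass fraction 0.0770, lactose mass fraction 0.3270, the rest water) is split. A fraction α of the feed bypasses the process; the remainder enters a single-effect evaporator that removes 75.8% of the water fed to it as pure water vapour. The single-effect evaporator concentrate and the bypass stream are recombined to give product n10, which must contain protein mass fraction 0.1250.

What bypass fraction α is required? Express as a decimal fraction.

0.150

All 1079×0.077 = 83.083 t/h of protein reaches n10, so n10 = 83.083/0.125 = 664.66 t/h and vapour = 414.34 t/h.
The evaporator receives (1−α)·1079 of feed at 0.596 water and removes 0.758 of that water:
0.758×0.596×(1−α)×1079 = 414.34
(1−α) = 414.34/487.46 = 0.8500;  α = 0.1500.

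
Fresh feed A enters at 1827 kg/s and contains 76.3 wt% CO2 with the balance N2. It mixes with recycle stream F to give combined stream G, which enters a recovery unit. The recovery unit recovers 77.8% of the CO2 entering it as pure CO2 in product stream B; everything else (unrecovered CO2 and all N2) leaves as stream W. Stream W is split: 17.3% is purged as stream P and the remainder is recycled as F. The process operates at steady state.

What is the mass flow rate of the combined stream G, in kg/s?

N2 enters only via A and leaves only via the purge: 1827×0.237 = 0.173×(N2 in W), and the recovery unit passes all N2, so N2 in G = N2 in W = 2502.9 kg/s.
CO2 in G: m_A = 1827×0.763 + (1−0.173)·(1−0.778)·m_A, so m_A = 1394/0.8164 = 1707.5 kg/s.
G = 1707.5 + 2502.9 = 4210.4 kg/s.

4210 kg/s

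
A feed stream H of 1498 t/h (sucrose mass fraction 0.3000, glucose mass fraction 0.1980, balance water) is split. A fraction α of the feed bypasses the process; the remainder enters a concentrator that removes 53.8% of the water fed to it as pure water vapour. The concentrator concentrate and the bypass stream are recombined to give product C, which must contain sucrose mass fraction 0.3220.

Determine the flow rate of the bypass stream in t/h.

1119 t/h

All 1498×0.300 = 449.4 t/h of sucrose reaches C, so C = 449.4/0.322 = 1395.7 t/h and vapour = 102.35 t/h.
The evaporator receives (1−α)·1498 of feed at 0.502 water and removes 0.538 of that water:
0.538×0.502×(1−α)×1498 = 102.35
(1−α) = 102.35/404.57 = 0.2530;  α = 0.7470.
Bypass flow = 0.7470×1498 = 1119 t/h.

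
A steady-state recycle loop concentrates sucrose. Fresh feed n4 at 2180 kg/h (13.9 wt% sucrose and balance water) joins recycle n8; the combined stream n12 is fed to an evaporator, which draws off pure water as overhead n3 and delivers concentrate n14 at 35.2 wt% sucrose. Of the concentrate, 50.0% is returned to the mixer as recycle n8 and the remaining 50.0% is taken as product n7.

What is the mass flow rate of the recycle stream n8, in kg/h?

860.9 kg/h

Overall sucrose balance (none leaves overhead): sucrose in fresh feed = sucrose in product, i.e. 2180×0.139 = (1−0.500)·n14·0.352.
n14 = 303.02/(0.352×0.500) = 1721.7 kg/h.
Recycle n8 = 0.500×1721.7 = 860.85 kg/h.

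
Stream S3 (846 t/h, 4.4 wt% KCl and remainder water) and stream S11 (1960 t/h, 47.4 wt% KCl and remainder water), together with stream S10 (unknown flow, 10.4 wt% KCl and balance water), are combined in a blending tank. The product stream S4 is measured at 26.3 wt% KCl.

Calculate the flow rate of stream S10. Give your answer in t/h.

1436 t/h

Let S10 be the unknown flow. Total out = 2806 + S10.
KCl balance: 966.26 + 0.104·S10 = 0.263·(2806 + S10)
(0.104 − 0.263)·S10 = 0.263×2806 − 966.26 = -228.29
S10 = -228.29 / -0.159 = 1435.8 t/h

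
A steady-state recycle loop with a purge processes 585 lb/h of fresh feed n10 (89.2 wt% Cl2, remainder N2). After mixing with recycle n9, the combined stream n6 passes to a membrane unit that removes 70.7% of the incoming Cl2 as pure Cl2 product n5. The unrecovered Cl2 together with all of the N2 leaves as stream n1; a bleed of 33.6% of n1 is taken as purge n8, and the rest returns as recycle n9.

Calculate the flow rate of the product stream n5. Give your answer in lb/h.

Cl2 in n6: m_A = 585×0.892 + (1−0.336)·(1−0.707)·m_A, so m_A = 521.82/0.8054 = 647.86 lb/h.
Product n5 = 0.707×647.86 = 458.04 lb/h.

458 lb/h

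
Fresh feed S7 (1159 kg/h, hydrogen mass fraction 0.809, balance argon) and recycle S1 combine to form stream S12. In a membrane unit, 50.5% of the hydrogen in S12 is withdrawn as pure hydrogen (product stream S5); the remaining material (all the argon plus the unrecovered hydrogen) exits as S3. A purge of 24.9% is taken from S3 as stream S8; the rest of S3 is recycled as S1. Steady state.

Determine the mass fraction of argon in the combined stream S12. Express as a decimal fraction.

0.373

argon enters only via S7 and leaves only via the purge: 1159×0.191 = 0.249×(argon in S3), and the membrane unit passes all argon, so argon in S12 = argon in S3 = 889.03 kg/h.
hydrogen in S12: m_A = 1159×0.809 + (1−0.249)·(1−0.505)·m_A, so m_A = 937.63/0.6283 = 1492.4 kg/h.
S12 = 1492.4 + 889.03 = 2381.5 kg/h.
argon fraction in S12 = 889.03/2381.5 = 0.373.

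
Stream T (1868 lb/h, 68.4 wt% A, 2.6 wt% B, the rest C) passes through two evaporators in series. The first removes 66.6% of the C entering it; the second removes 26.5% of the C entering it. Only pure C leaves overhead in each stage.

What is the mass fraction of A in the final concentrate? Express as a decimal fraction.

C in feed = 1868×0.290 = 541.72 lb/h.
After stage 1: C left = (1−0.666)×541.72 = 180.93; stream total = 1507.2 lb/h.
After stage 2: C left = (1−0.265)×180.93 = 132.99; final concentrate = 1459.3 lb/h.
A fraction = 1277.7/1459.3 = 0.876.

0.876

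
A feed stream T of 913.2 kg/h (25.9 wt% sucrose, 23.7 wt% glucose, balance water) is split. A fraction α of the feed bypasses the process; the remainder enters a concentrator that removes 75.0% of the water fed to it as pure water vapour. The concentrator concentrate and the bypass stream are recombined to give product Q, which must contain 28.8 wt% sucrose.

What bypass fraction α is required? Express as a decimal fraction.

All 913.2×0.259 = 236.52 kg/h of sucrose reaches Q, so Q = 236.52/0.288 = 821.25 kg/h and vapour = 91.954 kg/h.
The evaporator receives (1−α)·913.2 of feed at 0.504 water and removes 0.750 of that water:
0.750×0.504×(1−α)×913.2 = 91.954
(1−α) = 91.954/345.19 = 0.2664;  α = 0.7336.

0.734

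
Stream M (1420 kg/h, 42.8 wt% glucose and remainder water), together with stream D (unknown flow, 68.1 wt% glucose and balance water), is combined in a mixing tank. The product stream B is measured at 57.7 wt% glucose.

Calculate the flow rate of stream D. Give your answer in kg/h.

Let D be the unknown flow. Total out = 1420 + D.
glucose balance: 607.76 + 0.681·D = 0.577·(1420 + D)
(0.681 − 0.577)·D = 0.577×1420 − 607.76 = 211.58
D = 211.58 / 0.104 = 2034.4 kg/h

2034 kg/h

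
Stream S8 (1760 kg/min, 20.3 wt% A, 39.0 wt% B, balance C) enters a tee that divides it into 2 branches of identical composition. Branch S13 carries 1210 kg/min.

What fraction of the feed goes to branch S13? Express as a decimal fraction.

0.688

Fraction to S13 = 1210/1760 = 0.6875.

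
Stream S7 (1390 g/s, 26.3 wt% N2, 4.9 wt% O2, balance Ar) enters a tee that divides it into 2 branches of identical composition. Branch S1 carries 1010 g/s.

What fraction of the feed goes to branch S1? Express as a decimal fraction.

0.727

Fraction to S1 = 1010/1390 = 0.7266.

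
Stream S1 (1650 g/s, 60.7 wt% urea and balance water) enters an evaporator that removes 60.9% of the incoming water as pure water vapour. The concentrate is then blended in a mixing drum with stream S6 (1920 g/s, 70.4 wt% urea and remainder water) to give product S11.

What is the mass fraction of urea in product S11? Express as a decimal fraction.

0.741

Vapour removed = 0.609×0.393×1650 = 394.91 g/s; concentrate = 1255.1 g/s.
urea reaching the mixer = 1001.5 (from concentrate) + 1920×0.704 = 2353.2 g/s.
Product flow = 1255.1 + 1920 = 3175.1 g/s; urea fraction = 0.741.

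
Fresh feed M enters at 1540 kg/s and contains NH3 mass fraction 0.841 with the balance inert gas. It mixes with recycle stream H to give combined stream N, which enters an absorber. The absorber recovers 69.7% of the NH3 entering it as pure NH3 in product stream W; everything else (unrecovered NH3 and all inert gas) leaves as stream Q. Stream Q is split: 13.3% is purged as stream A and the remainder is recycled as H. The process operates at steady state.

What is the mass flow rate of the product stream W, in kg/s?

NH3 in N: m_A = 1540×0.841 + (1−0.133)·(1−0.697)·m_A, so m_A = 1295.1/0.7373 = 1756.6 kg/s.
Product W = 0.697×1756.6 = 1224.4 kg/s.

1224 kg/s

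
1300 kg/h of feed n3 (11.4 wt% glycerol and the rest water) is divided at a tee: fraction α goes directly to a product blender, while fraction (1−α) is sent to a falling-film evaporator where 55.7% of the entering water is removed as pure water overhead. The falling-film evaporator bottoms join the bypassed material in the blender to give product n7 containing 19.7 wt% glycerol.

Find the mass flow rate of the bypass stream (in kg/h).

All 1300×0.114 = 148.2 kg/h of glycerol reaches n7, so n7 = 148.2/0.197 = 752.28 kg/h and vapour = 547.72 kg/h.
The evaporator receives (1−α)·1300 of feed at 0.886 water and removes 0.557 of that water:
0.557×0.886×(1−α)×1300 = 547.72
(1−α) = 547.72/641.55 = 0.8537;  α = 0.1463.
Bypass flow = 0.1463×1300 = 190.14 kg/h.

190.1 kg/h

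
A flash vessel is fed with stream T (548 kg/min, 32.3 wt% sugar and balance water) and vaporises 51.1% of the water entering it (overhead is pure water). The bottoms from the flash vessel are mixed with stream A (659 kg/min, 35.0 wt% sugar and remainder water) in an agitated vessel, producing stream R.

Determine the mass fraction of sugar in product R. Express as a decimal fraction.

Vapour removed = 0.511×0.677×548 = 189.58 kg/min; concentrate = 358.42 kg/min.
sugar reaching the mixer = 177 (from concentrate) + 659×0.350 = 407.65 kg/min.
Product flow = 358.42 + 659 = 1017.4 kg/min; sugar fraction = 0.401.

0.401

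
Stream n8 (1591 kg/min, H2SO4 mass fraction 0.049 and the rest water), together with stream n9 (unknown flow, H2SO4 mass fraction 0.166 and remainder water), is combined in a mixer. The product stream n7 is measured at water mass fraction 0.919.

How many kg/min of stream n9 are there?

599 kg/min

Let n9 be the unknown flow. Total out = 1591 + n9.
water balance: 1513 + 0.834·n9 = 0.919·(1591 + n9)
(0.834 − 0.919)·n9 = 0.919×1591 − 1513 = -50.912
n9 = -50.912 / -0.085 = 598.96 kg/min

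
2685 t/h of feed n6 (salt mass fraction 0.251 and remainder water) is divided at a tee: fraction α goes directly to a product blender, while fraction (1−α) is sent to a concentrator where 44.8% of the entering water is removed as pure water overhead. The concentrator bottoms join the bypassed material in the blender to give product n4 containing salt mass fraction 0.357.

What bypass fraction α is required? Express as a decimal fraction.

0.115

All 2685×0.251 = 673.94 t/h of salt reaches n4, so n4 = 673.94/0.357 = 1887.8 t/h and vapour = 797.23 t/h.
The evaporator receives (1−α)·2685 of feed at 0.749 water and removes 0.448 of that water:
0.448×0.749×(1−α)×2685 = 797.23
(1−α) = 797.23/900.96 = 0.8849;  α = 0.1151.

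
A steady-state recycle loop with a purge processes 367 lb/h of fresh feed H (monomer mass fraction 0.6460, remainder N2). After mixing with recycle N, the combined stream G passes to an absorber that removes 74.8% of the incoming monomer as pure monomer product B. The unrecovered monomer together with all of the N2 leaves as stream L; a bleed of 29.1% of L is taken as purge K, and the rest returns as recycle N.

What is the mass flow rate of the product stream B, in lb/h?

monomer in G: m_A = 367×0.646 + (1−0.291)·(1−0.748)·m_A, so m_A = 237.08/0.8213 = 288.66 lb/h.
Product B = 0.748×288.66 = 215.91 lb/h.

215.9 lb/h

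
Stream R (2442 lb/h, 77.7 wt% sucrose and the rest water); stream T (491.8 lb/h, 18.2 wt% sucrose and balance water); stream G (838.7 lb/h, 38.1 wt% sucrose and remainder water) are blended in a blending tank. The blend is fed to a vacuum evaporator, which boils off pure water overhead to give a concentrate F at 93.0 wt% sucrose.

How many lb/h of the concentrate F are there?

2480 lb/h

sucrose entering = 2442×0.777 + 491.8×0.182 + 838.7×0.381 = 2306.5 lb/h.
All sucrose reports to F, so F = 2306.5/0.930 = 2480.1 lb/h.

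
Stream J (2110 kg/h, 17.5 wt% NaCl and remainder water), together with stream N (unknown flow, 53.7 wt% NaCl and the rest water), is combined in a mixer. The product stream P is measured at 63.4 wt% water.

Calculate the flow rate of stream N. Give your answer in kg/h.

2357 kg/h

Let N be the unknown flow. Total out = 2110 + N.
water balance: 1740.8 + 0.463·N = 0.634·(2110 + N)
(0.463 − 0.634)·N = 0.634×2110 − 1740.8 = -403.01
N = -403.01 / -0.171 = 2356.8 kg/h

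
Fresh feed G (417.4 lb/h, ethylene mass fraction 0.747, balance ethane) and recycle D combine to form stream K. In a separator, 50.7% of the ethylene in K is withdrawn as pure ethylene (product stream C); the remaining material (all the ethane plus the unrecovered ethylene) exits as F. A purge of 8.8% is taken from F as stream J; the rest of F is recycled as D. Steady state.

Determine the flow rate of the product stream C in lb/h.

287.2 lb/h

ethylene in K: m_A = 417.4×0.747 + (1−0.088)·(1−0.507)·m_A, so m_A = 311.8/0.5504 = 566.51 lb/h.
Product C = 0.507×566.51 = 287.22 lb/h.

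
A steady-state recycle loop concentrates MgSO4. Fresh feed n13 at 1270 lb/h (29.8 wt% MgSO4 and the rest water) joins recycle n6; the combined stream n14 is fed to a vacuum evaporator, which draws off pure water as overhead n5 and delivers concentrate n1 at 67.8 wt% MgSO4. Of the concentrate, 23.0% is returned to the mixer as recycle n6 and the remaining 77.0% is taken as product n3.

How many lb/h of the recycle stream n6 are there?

Overall MgSO4 balance (none leaves overhead): MgSO4 in fresh feed = MgSO4 in product, i.e. 1270×0.298 = (1−0.230)·n1·0.678.
n1 = 378.46/(0.678×0.770) = 724.94 lb/h.
Recycle n6 = 0.230×724.94 = 166.74 lb/h.

166.7 lb/h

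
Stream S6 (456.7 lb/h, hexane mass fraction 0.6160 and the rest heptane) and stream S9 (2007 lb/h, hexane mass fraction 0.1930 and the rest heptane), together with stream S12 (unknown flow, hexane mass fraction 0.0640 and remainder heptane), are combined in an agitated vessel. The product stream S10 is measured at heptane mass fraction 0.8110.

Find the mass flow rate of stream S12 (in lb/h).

Let S12 be the unknown flow. Total out = 2463.7 + S12.
heptane balance: 1795 + 0.936·S12 = 0.811·(2463.7 + S12)
(0.936 − 0.811)·S12 = 0.811×2463.7 − 1795 = 203.04
S12 = 203.04 / 0.125 = 1624.3 lb/h

1624 lb/h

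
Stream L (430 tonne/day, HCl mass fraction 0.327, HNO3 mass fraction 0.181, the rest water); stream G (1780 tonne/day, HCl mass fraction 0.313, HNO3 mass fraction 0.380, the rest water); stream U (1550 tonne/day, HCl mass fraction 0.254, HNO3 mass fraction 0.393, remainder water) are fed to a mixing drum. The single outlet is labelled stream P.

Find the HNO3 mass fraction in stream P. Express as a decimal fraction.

Total flow out = 430 + 1780 + 1550 = 3760 tonne/day.
HNO3 in = 430×0.181 + 1780×0.380 + 1550×0.393 = 1363.4 tonne/day.
HNO3 mass fraction in P = 1363.4/3760 = 0.363.

0.363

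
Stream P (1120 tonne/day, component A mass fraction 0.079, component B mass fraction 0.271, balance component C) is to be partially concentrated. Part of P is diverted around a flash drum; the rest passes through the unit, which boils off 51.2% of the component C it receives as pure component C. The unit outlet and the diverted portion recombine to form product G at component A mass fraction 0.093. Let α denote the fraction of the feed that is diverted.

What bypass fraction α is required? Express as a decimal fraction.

All 1120×0.079 = 88.48 tonne/day of component A reaches G, so G = 88.48/0.093 = 951.4 tonne/day and vapour = 168.6 tonne/day.
The evaporator receives (1−α)·1120 of feed at 0.650 component C and removes 0.512 of that component C:
0.512×0.650×(1−α)×1120 = 168.6
(1−α) = 168.6/372.74 = 0.4523;  α = 0.5477.

0.548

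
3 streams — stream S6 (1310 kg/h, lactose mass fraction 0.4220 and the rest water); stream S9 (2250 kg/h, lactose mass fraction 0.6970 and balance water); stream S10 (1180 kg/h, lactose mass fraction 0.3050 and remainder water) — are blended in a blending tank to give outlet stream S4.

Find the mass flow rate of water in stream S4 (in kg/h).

2259 kg/h

water out = water in = 1310×0.578 + 2250×0.303 + 1180×0.695 = 2259 kg/h.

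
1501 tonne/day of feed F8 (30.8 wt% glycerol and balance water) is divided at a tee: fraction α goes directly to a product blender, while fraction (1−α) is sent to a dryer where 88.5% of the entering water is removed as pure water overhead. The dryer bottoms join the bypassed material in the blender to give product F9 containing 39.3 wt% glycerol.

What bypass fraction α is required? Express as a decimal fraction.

0.647

All 1501×0.308 = 462.31 tonne/day of glycerol reaches F9, so F9 = 462.31/0.393 = 1176.4 tonne/day and vapour = 324.64 tonne/day.
The evaporator receives (1−α)·1501 of feed at 0.692 water and removes 0.885 of that water:
0.885×0.692×(1−α)×1501 = 324.64
(1−α) = 324.64/919.24 = 0.3532;  α = 0.6468.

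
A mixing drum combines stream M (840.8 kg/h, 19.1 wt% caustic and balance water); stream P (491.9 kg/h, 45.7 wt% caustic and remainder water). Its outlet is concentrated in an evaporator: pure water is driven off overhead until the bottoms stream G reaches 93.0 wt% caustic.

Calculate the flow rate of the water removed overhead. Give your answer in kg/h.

caustic entering = 840.8×0.191 + 491.9×0.457 = 385.39 kg/h.
All caustic reports to G, so G = 385.39/0.930 = 414.4 kg/h.
Total feed = 1332.7 kg/h; overhead = 1332.7 − 414.4 = 918.3 kg/h.

918.3 kg/h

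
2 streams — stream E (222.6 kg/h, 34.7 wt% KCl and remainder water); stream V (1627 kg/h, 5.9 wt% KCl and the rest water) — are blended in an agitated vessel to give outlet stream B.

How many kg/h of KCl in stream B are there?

173.2 kg/h

KCl out = KCl in = 222.6×0.347 + 1627×0.059 = 173.24 kg/h.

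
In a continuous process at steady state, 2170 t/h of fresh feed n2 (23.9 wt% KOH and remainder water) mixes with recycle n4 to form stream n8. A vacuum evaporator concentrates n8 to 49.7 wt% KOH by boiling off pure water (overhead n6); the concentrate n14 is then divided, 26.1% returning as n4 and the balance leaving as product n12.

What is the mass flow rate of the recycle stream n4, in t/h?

368.6 t/h

Overall KOH balance (none leaves overhead): KOH in fresh feed = KOH in product, i.e. 2170×0.239 = (1−0.261)·n14·0.497.
n14 = 518.63/(0.497×0.739) = 1412.1 t/h.
Recycle n4 = 0.261×1412.1 = 368.55 t/h.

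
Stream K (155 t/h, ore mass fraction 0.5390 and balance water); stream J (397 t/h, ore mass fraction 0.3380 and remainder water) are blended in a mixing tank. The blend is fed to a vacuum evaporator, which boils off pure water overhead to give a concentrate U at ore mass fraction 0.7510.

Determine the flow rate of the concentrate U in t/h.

ore entering = 155×0.539 + 397×0.338 = 217.73 t/h.
All ore reports to U, so U = 217.73/0.751 = 289.92 t/h.

289.9 t/h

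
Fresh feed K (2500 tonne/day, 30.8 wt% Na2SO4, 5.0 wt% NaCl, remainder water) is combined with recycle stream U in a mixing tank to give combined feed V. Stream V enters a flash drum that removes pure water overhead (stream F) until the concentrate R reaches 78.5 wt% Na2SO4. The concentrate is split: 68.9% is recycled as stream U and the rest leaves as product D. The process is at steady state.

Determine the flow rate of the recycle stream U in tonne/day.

2173 tonne/day

Overall Na2SO4 balance (none leaves overhead): Na2SO4 in fresh feed = Na2SO4 in product, i.e. 2500×0.308 = (1−0.689)·R·0.785.
R = 770/(0.785×0.311) = 3154 tonne/day.
Recycle U = 0.689×3154 = 2173.1 tonne/day.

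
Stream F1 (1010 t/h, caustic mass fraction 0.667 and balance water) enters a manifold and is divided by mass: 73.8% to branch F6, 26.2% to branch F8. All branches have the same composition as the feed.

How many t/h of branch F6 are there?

Branch F6 flow = 0.738×1010 = 745.38 t/h.

745.4 t/h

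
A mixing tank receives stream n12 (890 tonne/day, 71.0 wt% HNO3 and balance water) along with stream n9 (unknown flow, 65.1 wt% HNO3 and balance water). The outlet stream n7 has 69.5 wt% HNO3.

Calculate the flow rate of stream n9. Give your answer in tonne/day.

Let n9 be the unknown flow. Total out = 890 + n9.
HNO3 balance: 631.9 + 0.651·n9 = 0.695·(890 + n9)
(0.651 − 0.695)·n9 = 0.695×890 − 631.9 = -13.35
n9 = -13.35 / -0.044 = 303.41 tonne/day

303.4 tonne/day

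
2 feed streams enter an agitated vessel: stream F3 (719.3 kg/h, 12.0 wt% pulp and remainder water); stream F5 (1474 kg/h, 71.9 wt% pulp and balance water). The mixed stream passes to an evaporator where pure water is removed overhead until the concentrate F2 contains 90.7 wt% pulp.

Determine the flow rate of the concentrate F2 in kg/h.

pulp entering = 719.3×0.120 + 1474×0.719 = 1146.1 kg/h.
All pulp reports to F2, so F2 = 1146.1/0.907 = 1263.6 kg/h.

1264 kg/h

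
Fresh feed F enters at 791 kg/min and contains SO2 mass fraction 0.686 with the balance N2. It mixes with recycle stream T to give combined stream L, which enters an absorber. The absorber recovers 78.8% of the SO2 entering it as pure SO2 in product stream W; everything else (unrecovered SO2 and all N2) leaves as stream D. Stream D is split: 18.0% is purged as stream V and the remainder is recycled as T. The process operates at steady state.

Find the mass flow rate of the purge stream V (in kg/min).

273.4 kg/min

N2 enters only via F and leaves only via the purge: 791×0.314 = 0.180×(N2 in D), and the absorber passes all N2, so N2 in L = N2 in D = 1379.9 kg/min.
SO2 in L: m_A = 791×0.686 + (1−0.180)·(1−0.788)·m_A, so m_A = 542.63/0.8262 = 656.8 kg/min.
D = (1−0.788)×656.8 + 1379.9 = 1519.1 kg/min.
Purge V = 0.180×1519.1 = 273.44 kg/min.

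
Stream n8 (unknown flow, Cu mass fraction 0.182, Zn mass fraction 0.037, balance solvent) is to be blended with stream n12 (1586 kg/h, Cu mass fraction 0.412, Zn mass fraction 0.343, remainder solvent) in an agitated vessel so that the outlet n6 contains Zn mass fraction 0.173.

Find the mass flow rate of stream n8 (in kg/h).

Let n8 be the unknown flow. Total out = 1586 + n8.
Zn balance: 544 + 0.037·n8 = 0.173·(1586 + n8)
(0.037 − 0.173)·n8 = 0.173×1586 − 544 = -269.62
n8 = -269.62 / -0.136 = 1982.5 kg/h

1983 kg/h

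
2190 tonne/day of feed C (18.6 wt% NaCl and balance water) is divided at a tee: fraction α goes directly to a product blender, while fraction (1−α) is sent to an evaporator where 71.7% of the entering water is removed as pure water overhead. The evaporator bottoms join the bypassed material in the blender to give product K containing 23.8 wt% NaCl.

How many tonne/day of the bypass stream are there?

1370 tonne/day

All 2190×0.186 = 407.34 tonne/day of NaCl reaches K, so K = 407.34/0.238 = 1711.5 tonne/day and vapour = 478.49 tonne/day.
The evaporator receives (1−α)·2190 of feed at 0.814 water and removes 0.717 of that water:
0.717×0.814×(1−α)×2190 = 478.49
(1−α) = 478.49/1278.2 = 0.3744;  α = 0.6256.
Bypass flow = 0.6256×2190 = 1370.2 tonne/day.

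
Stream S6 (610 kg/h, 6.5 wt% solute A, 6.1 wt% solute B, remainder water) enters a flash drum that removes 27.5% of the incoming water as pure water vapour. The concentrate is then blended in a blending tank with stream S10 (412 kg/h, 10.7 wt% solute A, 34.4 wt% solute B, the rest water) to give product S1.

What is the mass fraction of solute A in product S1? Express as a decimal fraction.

0.096

Vapour removed = 0.275×0.874×610 = 146.61 kg/h; concentrate = 463.39 kg/h.
solute A reaching the mixer = 39.65 (from concentrate) + 412×0.107 = 83.734 kg/h.
Product flow = 463.39 + 412 = 875.39 kg/h; solute A fraction = 0.096.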